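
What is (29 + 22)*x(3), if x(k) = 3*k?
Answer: 459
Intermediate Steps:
(29 + 22)*x(3) = (29 + 22)*(3*3) = 51*9 = 459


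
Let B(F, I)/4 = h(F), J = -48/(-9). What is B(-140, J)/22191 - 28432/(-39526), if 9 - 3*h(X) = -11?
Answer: 947982808/1315682199 ≈ 0.72053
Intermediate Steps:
J = 16/3 (J = -48*(-⅑) = 16/3 ≈ 5.3333)
h(X) = 20/3 (h(X) = 3 - ⅓*(-11) = 3 + 11/3 = 20/3)
B(F, I) = 80/3 (B(F, I) = 4*(20/3) = 80/3)
B(-140, J)/22191 - 28432/(-39526) = (80/3)/22191 - 28432/(-39526) = (80/3)*(1/22191) - 28432*(-1/39526) = 80/66573 + 14216/19763 = 947982808/1315682199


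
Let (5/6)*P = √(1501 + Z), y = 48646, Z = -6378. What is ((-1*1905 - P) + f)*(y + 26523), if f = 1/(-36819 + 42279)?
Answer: -781855244531/5460 - 451014*I*√4877/5 ≈ -1.432e+8 - 6.2994e+6*I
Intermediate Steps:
f = 1/5460 ≈ 0.00018315
P = 6*I*√4877/5 (P = 6*√(1501 - 6378)/5 = 6*√(-4877)/5 = 6*(I*√4877)/5 = 6*I*√4877/5 ≈ 83.803*I)
((-1*1905 - P) + f)*(y + 26523) = ((-1*1905 - 6*I*√4877/5) + 1/5460)*(48646 + 26523) = ((-1905 - 6*I*√4877/5) + 1/5460)*75169 = (-10401299/5460 - 6*I*√4877/5)*75169 = -781855244531/5460 - 451014*I*√4877/5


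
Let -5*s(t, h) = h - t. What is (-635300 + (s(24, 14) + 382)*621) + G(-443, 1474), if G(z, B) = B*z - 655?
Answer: -1050473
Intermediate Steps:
s(t, h) = -h/5 + t/5 (s(t, h) = -(h - t)/5 = -h/5 + t/5)
G(z, B) = -655 + B*z
(-635300 + (s(24, 14) + 382)*621) + G(-443, 1474) = (-635300 + ((-1/5*14 + (1/5)*24) + 382)*621) + (-655 + 1474*(-443)) = (-635300 + ((-14/5 + 24/5) + 382)*621) + (-655 - 652982) = (-635300 + (2 + 382)*621) - 653637 = (-635300 + 384*621) - 653637 = (-635300 + 238464) - 653637 = -396836 - 653637 = -1050473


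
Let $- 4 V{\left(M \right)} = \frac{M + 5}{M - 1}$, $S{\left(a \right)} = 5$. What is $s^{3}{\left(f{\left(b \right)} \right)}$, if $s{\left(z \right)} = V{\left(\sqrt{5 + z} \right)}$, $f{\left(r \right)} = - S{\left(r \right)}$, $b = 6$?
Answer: $\frac{125}{64} \approx 1.9531$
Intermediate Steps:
$f{\left(r \right)} = -5$ ($f{\left(r \right)} = \left(-1\right) 5 = -5$)
$V{\left(M \right)} = - \frac{5 + M}{4 \left(-1 + M\right)}$ ($V{\left(M \right)} = - \frac{\left(M + 5\right) \frac{1}{M - 1}}{4} = - \frac{\left(5 + M\right) \frac{1}{-1 + M}}{4} = - \frac{\frac{1}{-1 + M} \left(5 + M\right)}{4} = - \frac{5 + M}{4 \left(-1 + M\right)}$)
$s{\left(z \right)} = \frac{-5 - \sqrt{5 + z}}{4 \left(-1 + \sqrt{5 + z}\right)}$
$s^{3}{\left(f{\left(b \right)} \right)} = \left(\frac{-5 - \sqrt{5 - 5}}{4 \left(-1 + \sqrt{5 - 5}\right)}\right)^{3} = \left(\frac{-5 - \sqrt{0}}{4 \left(-1 + \sqrt{0}\right)}\right)^{3} = \left(\frac{-5 - 0}{4 \left(-1 + 0\right)}\right)^{3} = \left(\frac{-5 + 0}{4 \left(-1\right)}\right)^{3} = \left(\frac{1}{4} \left(-1\right) \left(-5\right)\right)^{3} = \left(\frac{5}{4}\right)^{3} = \frac{125}{64}$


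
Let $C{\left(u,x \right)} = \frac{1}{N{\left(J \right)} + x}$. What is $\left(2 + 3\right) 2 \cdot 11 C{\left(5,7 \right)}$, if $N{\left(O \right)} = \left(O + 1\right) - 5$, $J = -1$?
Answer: $55$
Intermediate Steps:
$N{\left(O \right)} = -4 + O$ ($N{\left(O \right)} = \left(1 + O\right) - 5 = -4 + O$)
$C{\left(u,x \right)} = \frac{1}{-5 + x}$ ($C{\left(u,x \right)} = \frac{1}{\left(-4 - 1\right) + x} = \frac{1}{-5 + x}$)
$\left(2 + 3\right) 2 \cdot 11 C{\left(5,7 \right)} = \frac{\left(2 + 3\right) 2 \cdot 11}{-5 + 7} = \frac{5 \cdot 2 \cdot 11}{2} = 10 \cdot 11 \cdot \frac{1}{2} = 110 \cdot \frac{1}{2} = 55$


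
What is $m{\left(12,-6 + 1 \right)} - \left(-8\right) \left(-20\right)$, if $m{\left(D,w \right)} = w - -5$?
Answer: $-160$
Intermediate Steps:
$m{\left(D,w \right)} = 5 + w$ ($m{\left(D,w \right)} = w + 5 = 5 + w$)
$m{\left(12,-6 + 1 \right)} - \left(-8\right) \left(-20\right) = \left(5 + \left(-6 + 1\right)\right) - \left(-8\right) \left(-20\right) = \left(5 - 5\right) - 160 = 0 - 160 = -160$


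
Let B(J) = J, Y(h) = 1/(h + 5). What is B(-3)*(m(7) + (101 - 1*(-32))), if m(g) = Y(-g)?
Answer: -795/2 ≈ -397.50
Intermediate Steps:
Y(h) = 1/(5 + h)
m(g) = 1/(5 - g)
B(-3)*(m(7) + (101 - 1*(-32))) = -3*(-1/(-5 + 7) + (101 - 1*(-32))) = -3*(-1/2 + (101 + 32)) = -3*(-1*½ + 133) = -3*(-½ + 133) = -3*265/2 = -795/2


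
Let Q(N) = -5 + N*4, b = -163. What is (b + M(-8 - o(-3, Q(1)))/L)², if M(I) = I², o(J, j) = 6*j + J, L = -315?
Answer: 2636411716/99225 ≈ 26570.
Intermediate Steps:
Q(N) = -5 + 4*N
o(J, j) = J + 6*j
(b + M(-8 - o(-3, Q(1)))/L)² = (-163 + (-8 - (-3 + 6*(-5 + 4*1)))²/(-315))² = (-163 + (-8 - (-3 + 6*(-5 + 4)))²*(-1/315))² = (-163 + (-8 - (-3 + 6*(-1)))²*(-1/315))² = (-163 + (-8 - (-3 - 6))²*(-1/315))² = (-163 + (-8 - 1*(-9))²*(-1/315))² = (-163 + (-8 + 9)²*(-1/315))² = (-163 + 1²*(-1/315))² = (-163 + 1*(-1/315))² = (-163 - 1/315)² = (-51346/315)² = 2636411716/99225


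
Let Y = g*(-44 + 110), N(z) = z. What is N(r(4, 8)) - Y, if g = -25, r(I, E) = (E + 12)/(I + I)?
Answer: 3305/2 ≈ 1652.5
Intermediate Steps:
r(I, E) = (12 + E)/(2*I) (r(I, E) = (12 + E)/((2*I)) = (12 + E)*(1/(2*I)) = (12 + E)/(2*I))
Y = -1650 (Y = -25*(-44 + 110) = -25*66 = -1650)
N(r(4, 8)) - Y = (½)*(12 + 8)/4 - 1*(-1650) = (½)*(¼)*20 + 1650 = 5/2 + 1650 = 3305/2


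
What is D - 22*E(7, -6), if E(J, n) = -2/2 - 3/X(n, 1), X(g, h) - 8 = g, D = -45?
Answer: 10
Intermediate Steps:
X(g, h) = 8 + g
E(J, n) = -1 - 3/(8 + n) (E(J, n) = -2/2 - 3/(8 + n) = -2*1/2 - 3/(8 + n) = -1 - 3/(8 + n))
D - 22*E(7, -6) = -45 - 22*(-11 - 1*(-6))/(8 - 6) = -45 - 22*(-11 + 6)/2 = -45 - 11*(-5) = -45 - 22*(-5/2) = -45 + 55 = 10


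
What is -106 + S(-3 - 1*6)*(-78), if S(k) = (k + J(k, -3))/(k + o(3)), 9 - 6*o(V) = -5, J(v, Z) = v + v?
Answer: -4219/10 ≈ -421.90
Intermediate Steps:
J(v, Z) = 2*v
o(V) = 7/3 (o(V) = 3/2 - ⅙*(-5) = 3/2 + ⅚ = 7/3)
S(k) = 3*k/(7/3 + k) (S(k) = (k + 2*k)/(k + 7/3) = (3*k)/(7/3 + k) = 3*k/(7/3 + k))
-106 + S(-3 - 1*6)*(-78) = -106 + (9*(-3 - 1*6)/(7 + 3*(-3 - 1*6)))*(-78) = -106 + (9*(-3 - 6)/(7 + 3*(-3 - 6)))*(-78) = -106 + (9*(-9)/(7 + 3*(-9)))*(-78) = -106 + (9*(-9)/(7 - 27))*(-78) = -106 + (9*(-9)/(-20))*(-78) = -106 + (9*(-9)*(-1/20))*(-78) = -106 + (81/20)*(-78) = -106 - 3159/10 = -4219/10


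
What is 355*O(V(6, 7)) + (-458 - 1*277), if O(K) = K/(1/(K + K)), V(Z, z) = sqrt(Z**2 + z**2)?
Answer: 59615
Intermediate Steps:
O(K) = 2*K**2 (O(K) = K/(1/(2*K)) = K/((1/(2*K))) = K*(2*K) = 2*K**2)
355*O(V(6, 7)) + (-458 - 1*277) = 355*(2*(sqrt(6**2 + 7**2))**2) + (-458 - 1*277) = 355*(2*(sqrt(36 + 49))**2) + (-458 - 277) = 355*(2*(sqrt(85))**2) - 735 = 355*(2*85) - 735 = 355*170 - 735 = 60350 - 735 = 59615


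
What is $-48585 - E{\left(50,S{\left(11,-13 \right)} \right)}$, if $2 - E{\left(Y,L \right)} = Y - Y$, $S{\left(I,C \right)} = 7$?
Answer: $-48587$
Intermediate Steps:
$E{\left(Y,L \right)} = 2$ ($E{\left(Y,L \right)} = 2 - \left(Y - Y\right) = 2 - 0 = 2 + 0 = 2$)
$-48585 - E{\left(50,S{\left(11,-13 \right)} \right)} = -48585 - 2 = -48587$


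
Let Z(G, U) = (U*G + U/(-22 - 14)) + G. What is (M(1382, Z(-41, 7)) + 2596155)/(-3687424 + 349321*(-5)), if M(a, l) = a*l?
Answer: -38566625/97812522 ≈ -0.39429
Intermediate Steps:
Z(G, U) = G - U/36 + G*U (Z(G, U) = (G*U + U/(-36)) + G = (G*U - U/36) + G = (-U/36 + G*U) + G = G - U/36 + G*U)
(M(1382, Z(-41, 7)) + 2596155)/(-3687424 + 349321*(-5)) = (1382*(-41 - 1/36*7 - 41*7) + 2596155)/(-3687424 + 349321*(-5)) = (1382*(-41 - 7/36 - 287) + 2596155)/(-3687424 - 1746605) = (1382*(-11815/36) + 2596155)/(-5434029) = (-8164165/18 + 2596155)*(-1/5434029) = (38566625/18)*(-1/5434029) = -38566625/97812522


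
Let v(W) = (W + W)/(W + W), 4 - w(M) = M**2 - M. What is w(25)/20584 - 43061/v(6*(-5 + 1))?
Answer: -221592055/5146 ≈ -43061.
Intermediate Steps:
w(M) = 4 + M - M**2 (w(M) = 4 - (M**2 - M) = 4 + (M - M**2) = 4 + M - M**2)
v(W) = 1 (v(W) = (2*W)/((2*W)) = (2*W)*(1/(2*W)) = 1)
w(25)/20584 - 43061/v(6*(-5 + 1)) = (4 + 25 - 1*25**2)/20584 - 43061/1 = (4 + 25 - 1*625)*(1/20584) - 43061*1 = (4 + 25 - 625)*(1/20584) - 43061 = -596*1/20584 - 43061 = -149/5146 - 43061 = -221592055/5146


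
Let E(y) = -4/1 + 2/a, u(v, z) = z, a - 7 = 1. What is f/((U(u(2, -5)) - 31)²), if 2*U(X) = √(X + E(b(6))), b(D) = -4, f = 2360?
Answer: 37760/(124 - I*√35)² ≈ 2.4391 + 0.23327*I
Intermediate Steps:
a = 8 (a = 7 + 1 = 8)
E(y) = -15/4 (E(y) = -4/1 + 2/8 = -4*1 + 2*(⅛) = -4 + ¼ = -15/4)
U(X) = √(-15/4 + X)/2 (U(X) = √(X - 15/4)/2 = √(-15/4 + X)/2)
f/((U(u(2, -5)) - 31)²) = 2360/((√(-15 + 4*(-5))/4 - 31)²) = 2360/((√(-15 - 20)/4 - 31)²) = 2360/((√(-35)/4 - 31)²) = 2360/(((I*√35)/4 - 31)²) = 2360/((I*√35/4 - 31)²) = 2360/((-31 + I*√35/4)²) = 2360/(-31 + I*√35/4)²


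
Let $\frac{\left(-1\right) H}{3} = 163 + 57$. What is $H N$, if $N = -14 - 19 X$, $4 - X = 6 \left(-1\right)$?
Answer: $134640$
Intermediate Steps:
$X = 10$ ($X = 4 - 6 \left(-1\right) = 4 - -6 = 4 + 6 = 10$)
$H = -660$ ($H = - 3 \left(163 + 57\right) = \left(-3\right) 220 = -660$)
$N = -204$ ($N = -14 - 190 = -204$)
$H N = \left(-660\right) \left(-204\right) = 134640$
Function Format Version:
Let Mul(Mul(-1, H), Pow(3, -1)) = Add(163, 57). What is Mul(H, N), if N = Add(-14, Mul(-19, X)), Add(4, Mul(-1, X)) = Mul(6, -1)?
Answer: 134640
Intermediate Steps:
X = 10 (X = Add(4, Mul(-1, Mul(6, -1))) = Add(4, Mul(-1, -6)) = Add(4, 6) = 10)
H = -660 (H = Mul(-3, Add(163, 57)) = Mul(-3, 220) = -660)
N = -204 (N = Add(-14, Mul(-19, 10)) = Add(-14, -190) = -204)
Mul(H, N) = Mul(-660, -204) = 134640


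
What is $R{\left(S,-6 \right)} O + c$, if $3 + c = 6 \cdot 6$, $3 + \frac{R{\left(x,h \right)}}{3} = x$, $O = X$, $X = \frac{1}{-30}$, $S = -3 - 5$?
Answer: $\frac{341}{10} \approx 34.1$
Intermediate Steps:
$S = -8$ ($S = -3 - 5 = -8$)
$X = - \frac{1}{30} \approx -0.033333$
$O = - \frac{1}{30} \approx -0.033333$
$R{\left(x,h \right)} = -9 + 3 x$
$c = 33$ ($c = -3 + 6 \cdot 6 = -3 + 36 = 33$)
$R{\left(S,-6 \right)} O + c = \left(-9 + 3 \left(-8\right)\right) \left(- \frac{1}{30}\right) + 33 = \left(-9 - 24\right) \left(- \frac{1}{30}\right) + 33 = \left(-33\right) \left(- \frac{1}{30}\right) + 33 = \frac{11}{10} + 33 = \frac{341}{10}$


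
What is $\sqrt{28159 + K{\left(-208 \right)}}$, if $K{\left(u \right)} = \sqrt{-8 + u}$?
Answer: $\sqrt{28159 + 6 i \sqrt{6}} \approx 167.81 + 0.0438 i$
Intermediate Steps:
$\sqrt{28159 + K{\left(-208 \right)}} = \sqrt{28159 + \sqrt{-8 - 208}} = \sqrt{28159 + \sqrt{-216}} = \sqrt{28159 + 6 i \sqrt{6}}$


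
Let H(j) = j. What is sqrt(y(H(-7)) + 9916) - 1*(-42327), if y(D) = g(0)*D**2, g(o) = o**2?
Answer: 42327 + 2*sqrt(2479) ≈ 42427.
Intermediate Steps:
y(D) = 0 (y(D) = 0**2*D**2 = 0*D**2 = 0)
sqrt(y(H(-7)) + 9916) - 1*(-42327) = sqrt(0 + 9916) - 1*(-42327) = sqrt(9916) + 42327 = 2*sqrt(2479) + 42327 = 42327 + 2*sqrt(2479)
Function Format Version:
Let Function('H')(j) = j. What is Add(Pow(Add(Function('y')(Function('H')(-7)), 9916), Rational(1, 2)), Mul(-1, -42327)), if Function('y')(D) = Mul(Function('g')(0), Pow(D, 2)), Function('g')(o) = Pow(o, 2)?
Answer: Add(42327, Mul(2, Pow(2479, Rational(1, 2)))) ≈ 42427.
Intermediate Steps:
Function('y')(D) = 0 (Function('y')(D) = Mul(Pow(0, 2), Pow(D, 2)) = Mul(0, Pow(D, 2)) = 0)
Add(Pow(Add(Function('y')(Function('H')(-7)), 9916), Rational(1, 2)), Mul(-1, -42327)) = Add(Pow(Add(0, 9916), Rational(1, 2)), Mul(-1, -42327)) = Add(Pow(9916, Rational(1, 2)), 42327) = Add(Mul(2, Pow(2479, Rational(1, 2))), 42327) = Add(42327, Mul(2, Pow(2479, Rational(1, 2))))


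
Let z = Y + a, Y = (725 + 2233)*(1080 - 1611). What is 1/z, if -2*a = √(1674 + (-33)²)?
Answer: -698088/1096485425117 + 2*√307/3289456275351 ≈ -6.3665e-7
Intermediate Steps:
a = -3*√307/2 (a = -√(1674 + (-33)²)/2 = -√(1674 + 1089)/2 = -3*√307/2 ≈ -26.282)
Y = -1570698 (Y = 2958*(-531) = -1570698)
z = -1570698 - 3*√307/2 ≈ -1.5707e+6
1/z = 1/(-1570698 - 3*√307/2)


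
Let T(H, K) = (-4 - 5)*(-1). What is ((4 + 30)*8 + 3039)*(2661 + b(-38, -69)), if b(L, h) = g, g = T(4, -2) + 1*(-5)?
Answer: 8823815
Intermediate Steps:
T(H, K) = 9 (T(H, K) = -9*(-1) = 9)
g = 4 (g = 9 + 1*(-5) = 9 - 5 = 4)
b(L, h) = 4
((4 + 30)*8 + 3039)*(2661 + b(-38, -69)) = ((4 + 30)*8 + 3039)*(2661 + 4) = (34*8 + 3039)*2665 = (272 + 3039)*2665 = 3311*2665 = 8823815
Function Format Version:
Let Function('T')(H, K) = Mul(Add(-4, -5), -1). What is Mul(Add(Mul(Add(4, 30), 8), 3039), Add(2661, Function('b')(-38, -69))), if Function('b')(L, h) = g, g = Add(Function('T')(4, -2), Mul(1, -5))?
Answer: 8823815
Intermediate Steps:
Function('T')(H, K) = 9 (Function('T')(H, K) = Mul(-9, -1) = 9)
g = 4 (g = Add(9, Mul(1, -5)) = Add(9, -5) = 4)
Function('b')(L, h) = 4
Mul(Add(Mul(Add(4, 30), 8), 3039), Add(2661, Function('b')(-38, -69))) = Mul(Add(Mul(Add(4, 30), 8), 3039), Add(2661, 4)) = Mul(Add(Mul(34, 8), 3039), 2665) = Mul(Add(272, 3039), 2665) = Mul(3311, 2665) = 8823815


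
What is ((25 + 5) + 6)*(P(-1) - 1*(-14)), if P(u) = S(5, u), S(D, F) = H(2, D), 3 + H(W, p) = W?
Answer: 468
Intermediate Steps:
H(W, p) = -3 + W
S(D, F) = -1 (S(D, F) = -3 + 2 = -1)
P(u) = -1
((25 + 5) + 6)*(P(-1) - 1*(-14)) = ((25 + 5) + 6)*(-1 - 1*(-14)) = (30 + 6)*(-1 + 14) = 36*13 = 468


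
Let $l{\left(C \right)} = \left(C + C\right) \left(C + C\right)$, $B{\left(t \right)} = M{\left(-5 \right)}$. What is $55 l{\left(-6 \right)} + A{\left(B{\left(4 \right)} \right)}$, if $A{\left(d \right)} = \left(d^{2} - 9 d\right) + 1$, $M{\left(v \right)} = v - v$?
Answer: $7921$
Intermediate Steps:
$M{\left(v \right)} = 0$
$B{\left(t \right)} = 0$
$A{\left(d \right)} = 1 + d^{2} - 9 d$
$l{\left(C \right)} = 4 C^{2}$ ($l{\left(C \right)} = 2 C 2 C = 4 C^{2}$)
$55 l{\left(-6 \right)} + A{\left(B{\left(4 \right)} \right)} = 55 \cdot 4 \left(-6\right)^{2} + \left(1 + 0^{2} - 0\right) = 55 \cdot 4 \cdot 36 + \left(1 + 0 + 0\right) = 55 \cdot 144 + 1 = 7920 + 1 = 7921$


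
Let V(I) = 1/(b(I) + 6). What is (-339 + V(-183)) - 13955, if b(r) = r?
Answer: -2530039/177 ≈ -14294.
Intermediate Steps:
V(I) = 1/(6 + I) (V(I) = 1/(I + 6) = 1/(6 + I))
(-339 + V(-183)) - 13955 = (-339 + 1/(6 - 183)) - 13955 = (-339 + 1/(-177)) - 13955 = (-339 - 1/177) - 13955 = -60004/177 - 13955 = -2530039/177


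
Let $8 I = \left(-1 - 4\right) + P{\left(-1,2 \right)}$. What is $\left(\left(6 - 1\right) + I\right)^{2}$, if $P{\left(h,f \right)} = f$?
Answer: $\frac{1369}{64} \approx 21.391$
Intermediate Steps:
$I = - \frac{3}{8}$ ($I = \frac{\left(-1 - 4\right) + 2}{8} = \frac{-5 + 2}{8} = \frac{1}{8} \left(-3\right) = - \frac{3}{8} \approx -0.375$)
$\left(\left(6 - 1\right) + I\right)^{2} = \left(\left(6 - 1\right) - \frac{3}{8}\right)^{2} = \left(5 - \frac{3}{8}\right)^{2} = \left(\frac{37}{8}\right)^{2} = \frac{1369}{64}$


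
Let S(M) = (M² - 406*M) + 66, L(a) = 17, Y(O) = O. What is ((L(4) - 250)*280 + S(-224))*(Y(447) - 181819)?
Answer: -13774477912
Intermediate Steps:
S(M) = 66 + M² - 406*M
((L(4) - 250)*280 + S(-224))*(Y(447) - 181819) = ((17 - 250)*280 + (66 + (-224)² - 406*(-224)))*(447 - 181819) = (-233*280 + (66 + 50176 + 90944))*(-181372) = (-65240 + 141186)*(-181372) = 75946*(-181372) = -13774477912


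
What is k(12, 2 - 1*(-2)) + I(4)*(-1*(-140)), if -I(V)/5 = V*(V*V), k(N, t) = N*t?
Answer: -44752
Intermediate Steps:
I(V) = -5*V³ (I(V) = -5*V*V*V = -5*V*V² = -5*V³)
k(12, 2 - 1*(-2)) + I(4)*(-1*(-140)) = 12*(2 - 1*(-2)) + (-5*4³)*(-1*(-140)) = 12*(2 + 2) - 5*64*140 = 12*4 - 320*140 = 48 - 44800 = -44752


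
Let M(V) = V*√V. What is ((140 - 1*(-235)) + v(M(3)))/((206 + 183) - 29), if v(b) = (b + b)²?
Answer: 161/120 ≈ 1.3417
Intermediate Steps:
M(V) = V^(3/2)
v(b) = 4*b² (v(b) = (2*b)² = 4*b²)
((140 - 1*(-235)) + v(M(3)))/((206 + 183) - 29) = ((140 - 1*(-235)) + 4*(3^(3/2))²)/((206 + 183) - 29) = ((140 + 235) + 4*(3*√3)²)/(389 - 29) = (375 + 4*27)/360 = (375 + 108)*(1/360) = 483*(1/360) = 161/120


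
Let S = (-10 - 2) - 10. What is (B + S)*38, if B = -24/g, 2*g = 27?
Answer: -8132/9 ≈ -903.56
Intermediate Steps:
g = 27/2 (g = (½)*27 = 27/2 ≈ 13.500)
B = -16/9 (B = -24/27/2 = -24*2/27 = -16/9 ≈ -1.7778)
S = -22 (S = -12 - 10 = -22)
(B + S)*38 = (-16/9 - 22)*38 = -214/9*38 = -8132/9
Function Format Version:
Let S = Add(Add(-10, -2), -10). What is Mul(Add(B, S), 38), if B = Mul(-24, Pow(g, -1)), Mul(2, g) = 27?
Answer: Rational(-8132, 9) ≈ -903.56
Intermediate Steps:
g = Rational(27, 2) (g = Mul(Rational(1, 2), 27) = Rational(27, 2) ≈ 13.500)
B = Rational(-16, 9) (B = Mul(-24, Pow(Rational(27, 2), -1)) = Mul(-24, Rational(2, 27)) = Rational(-16, 9) ≈ -1.7778)
S = -22 (S = Add(-12, -10) = -22)
Mul(Add(B, S), 38) = Mul(Add(Rational(-16, 9), -22), 38) = Mul(Rational(-214, 9), 38) = Rational(-8132, 9)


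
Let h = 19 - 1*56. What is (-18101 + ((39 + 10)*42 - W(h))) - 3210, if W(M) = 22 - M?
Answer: -19312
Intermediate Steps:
h = -37 (h = 19 - 56 = -37)
(-18101 + ((39 + 10)*42 - W(h))) - 3210 = (-18101 + ((39 + 10)*42 - (22 - 1*(-37)))) - 3210 = (-18101 + (49*42 - (22 + 37))) - 3210 = (-18101 + (2058 - 1*59)) - 3210 = (-18101 + (2058 - 59)) - 3210 = (-18101 + 1999) - 3210 = -16102 - 3210 = -19312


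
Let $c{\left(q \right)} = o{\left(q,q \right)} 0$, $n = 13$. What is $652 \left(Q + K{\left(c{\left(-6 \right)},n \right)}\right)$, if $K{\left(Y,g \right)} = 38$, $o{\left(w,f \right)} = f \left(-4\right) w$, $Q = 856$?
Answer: $582888$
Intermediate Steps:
$o{\left(w,f \right)} = - 4 f w$
$c{\left(q \right)} = 0$ ($c{\left(q \right)} = - 4 q q 0 = - 4 q^{2} \cdot 0 = 0$)
$652 \left(Q + K{\left(c{\left(-6 \right)},n \right)}\right) = 652 \left(856 + 38\right) = 652 \cdot 894 = 582888$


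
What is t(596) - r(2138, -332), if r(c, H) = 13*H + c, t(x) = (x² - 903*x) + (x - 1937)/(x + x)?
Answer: -1446361/8 ≈ -1.8080e+5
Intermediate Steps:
t(x) = x² - 903*x + (-1937 + x)/(2*x) (t(x) = (x² - 903*x) + (-1937 + x)/((2*x)) = (x² - 903*x) + (-1937 + x)*(1/(2*x)) = (x² - 903*x) + (-1937 + x)/(2*x) = x² - 903*x + (-1937 + x)/(2*x))
r(c, H) = c + 13*H
t(596) - r(2138, -332) = (½ + 596² - 903*596 - 1937/2/596) - (2138 + 13*(-332)) = (½ + 355216 - 538188 - 1937/2*1/596) - (2138 - 4316) = (½ + 355216 - 538188 - 13/8) - 1*(-2178) = -1463785/8 + 2178 = -1446361/8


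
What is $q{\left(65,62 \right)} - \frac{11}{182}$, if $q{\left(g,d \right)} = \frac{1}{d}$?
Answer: $- \frac{125}{2821} \approx -0.044311$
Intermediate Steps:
$q{\left(65,62 \right)} - \frac{11}{182} = \frac{1}{62} - \frac{11}{182} = - \frac{125}{2821}$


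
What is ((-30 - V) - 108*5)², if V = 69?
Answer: 408321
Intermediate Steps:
((-30 - V) - 108*5)² = ((-30 - 1*69) - 108*5)² = ((-30 - 69) - 36*15)² = (-99 - 540)² = (-639)² = 408321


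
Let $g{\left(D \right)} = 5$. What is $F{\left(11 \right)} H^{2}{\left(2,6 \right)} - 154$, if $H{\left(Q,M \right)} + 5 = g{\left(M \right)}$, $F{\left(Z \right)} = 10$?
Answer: $-154$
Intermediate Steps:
$H{\left(Q,M \right)} = 0$ ($H{\left(Q,M \right)} = -5 + 5 = 0$)
$F{\left(11 \right)} H^{2}{\left(2,6 \right)} - 154 = 10 \cdot 0^{2} - 154 = 10 \cdot 0 - 154 = 0 - 154 = -154$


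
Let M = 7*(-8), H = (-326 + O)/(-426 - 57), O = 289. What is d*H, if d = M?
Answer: -296/69 ≈ -4.2899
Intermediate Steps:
H = 37/483 (H = (-326 + 289)/(-426 - 57) = -37/(-483) = -37*(-1/483) = 37/483 ≈ 0.076605)
M = -56
d = -56
d*H = -56*37/483 = -296/69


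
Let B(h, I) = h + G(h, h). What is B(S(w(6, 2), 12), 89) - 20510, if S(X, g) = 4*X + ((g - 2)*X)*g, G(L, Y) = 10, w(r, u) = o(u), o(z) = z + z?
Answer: -20004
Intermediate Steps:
o(z) = 2*z
w(r, u) = 2*u
S(X, g) = 4*X + X*g*(-2 + g) (S(X, g) = 4*X + ((-2 + g)*X)*g = 4*X + (X*(-2 + g))*g = 4*X + X*g*(-2 + g))
B(h, I) = 10 + h (B(h, I) = h + 10 = 10 + h)
B(S(w(6, 2), 12), 89) - 20510 = (10 + (2*2)*(4 + 12² - 2*12)) - 20510 = (10 + 4*(4 + 144 - 24)) - 20510 = (10 + 4*124) - 20510 = (10 + 496) - 20510 = 506 - 20510 = -20004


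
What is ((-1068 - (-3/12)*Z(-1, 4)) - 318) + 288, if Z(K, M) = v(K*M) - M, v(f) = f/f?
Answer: -4395/4 ≈ -1098.8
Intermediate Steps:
v(f) = 1
Z(K, M) = 1 - M
((-1068 - (-3/12)*Z(-1, 4)) - 318) + 288 = ((-1068 - (-3/12)*(1 - 1*4)) - 318) + 288 = ((-1068 - (-3*1/12)*(1 - 4)) - 318) + 288 = ((-1068 - (-1)*(-3)/4) - 318) + 288 = ((-1068 - 1*¾) - 318) + 288 = ((-1068 - ¾) - 318) + 288 = (-4275/4 - 318) + 288 = -5547/4 + 288 = -4395/4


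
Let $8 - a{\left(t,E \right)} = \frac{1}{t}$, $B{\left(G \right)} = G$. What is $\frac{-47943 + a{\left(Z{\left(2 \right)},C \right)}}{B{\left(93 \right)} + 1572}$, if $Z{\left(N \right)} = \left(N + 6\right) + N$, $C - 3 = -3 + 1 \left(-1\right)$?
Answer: $- \frac{479351}{16650} \approx -28.79$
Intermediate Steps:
$C = -1$ ($C = 3 + \left(-3 + 1 \left(-1\right)\right) = 3 - 4 = -1$)
$Z{\left(N \right)} = 6 + 2 N$ ($Z{\left(N \right)} = \left(6 + N\right) + N = 6 + 2 N$)
$a{\left(t,E \right)} = 8 - \frac{1}{t}$
$\frac{-47943 + a{\left(Z{\left(2 \right)},C \right)}}{B{\left(93 \right)} + 1572} = \frac{-47943 + \left(8 - \frac{1}{6 + 2 \cdot 2}\right)}{93 + 1572} = \frac{-47943 + \left(8 - \frac{1}{6 + 4}\right)}{1665} = \left(-47943 + \left(8 - \frac{1}{10}\right)\right) \frac{1}{1665} = \left(-47943 + \frac{79}{10}\right) \frac{1}{1665} = \left(- \frac{479351}{10}\right) \frac{1}{1665} = - \frac{479351}{16650}$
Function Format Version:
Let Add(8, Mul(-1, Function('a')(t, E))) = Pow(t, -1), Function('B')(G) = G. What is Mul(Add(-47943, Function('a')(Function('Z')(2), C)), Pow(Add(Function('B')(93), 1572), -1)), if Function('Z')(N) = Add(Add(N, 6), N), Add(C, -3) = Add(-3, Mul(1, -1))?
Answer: Rational(-479351, 16650) ≈ -28.790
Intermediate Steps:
C = -1 (C = Add(3, Add(-3, Mul(1, -1))) = Add(3, Add(-3, -1)) = Add(3, -4) = -1)
Function('Z')(N) = Add(6, Mul(2, N)) (Function('Z')(N) = Add(Add(6, N), N) = Add(6, Mul(2, N)))
Function('a')(t, E) = Add(8, Mul(-1, Pow(t, -1)))
Mul(Add(-47943, Function('a')(Function('Z')(2), C)), Pow(Add(Function('B')(93), 1572), -1)) = Mul(Add(-47943, Add(8, Mul(-1, Pow(Add(6, Mul(2, 2)), -1)))), Pow(Add(93, 1572), -1)) = Mul(Add(-47943, Add(8, Mul(-1, Pow(Add(6, 4), -1)))), Pow(1665, -1)) = Mul(Add(-47943, Add(8, Mul(-1, Pow(10, -1)))), Rational(1, 1665)) = Mul(Add(-47943, Add(8, Mul(-1, Rational(1, 10)))), Rational(1, 1665)) = Mul(Add(-47943, Add(8, Rational(-1, 10))), Rational(1, 1665)) = Mul(Add(-47943, Rational(79, 10)), Rational(1, 1665)) = Mul(Rational(-479351, 10), Rational(1, 1665)) = Rational(-479351, 16650)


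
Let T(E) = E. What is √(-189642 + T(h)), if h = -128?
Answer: I*√189770 ≈ 435.63*I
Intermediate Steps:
√(-189642 + T(h)) = √(-189642 - 128) = √(-189770) = I*√189770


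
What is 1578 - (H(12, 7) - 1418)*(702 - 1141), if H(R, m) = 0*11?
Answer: -620924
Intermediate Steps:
H(R, m) = 0
1578 - (H(12, 7) - 1418)*(702 - 1141) = 1578 - (0 - 1418)*(702 - 1141) = 1578 - (-1418)*(-439) = 1578 - 1*622502 = 1578 - 622502 = -620924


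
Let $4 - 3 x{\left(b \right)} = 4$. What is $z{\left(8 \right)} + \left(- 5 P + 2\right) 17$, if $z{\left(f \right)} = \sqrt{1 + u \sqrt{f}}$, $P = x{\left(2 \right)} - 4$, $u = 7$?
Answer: $374 + \sqrt{1 + 14 \sqrt{2}} \approx 378.56$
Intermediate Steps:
$x{\left(b \right)} = 0$ ($x{\left(b \right)} = \frac{4}{3} - \frac{4}{3} = 0$)
$P = -4$ ($P = 0 - 4 = -4$)
$z{\left(f \right)} = \sqrt{1 + 7 \sqrt{f}}$
$z{\left(8 \right)} + \left(- 5 P + 2\right) 17 = \sqrt{1 + 7 \sqrt{8}} + \left(\left(-5\right) \left(-4\right) + 2\right) 17 = \sqrt{1 + 7 \cdot 2 \sqrt{2}} + \left(20 + 2\right) 17 = \sqrt{1 + 14 \sqrt{2}} + 22 \cdot 17 = \sqrt{1 + 14 \sqrt{2}} + 374 = 374 + \sqrt{1 + 14 \sqrt{2}}$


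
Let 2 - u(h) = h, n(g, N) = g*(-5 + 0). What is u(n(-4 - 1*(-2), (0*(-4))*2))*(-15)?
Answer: 120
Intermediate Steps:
n(g, N) = -5*g (n(g, N) = g*(-5) = -5*g)
u(h) = 2 - h
u(n(-4 - 1*(-2), (0*(-4))*2))*(-15) = (2 - (-5)*(-4 - 1*(-2)))*(-15) = (2 - (-5)*(-4 + 2))*(-15) = (2 - (-5)*(-2))*(-15) = (2 - 1*10)*(-15) = (2 - 10)*(-15) = -8*(-15) = 120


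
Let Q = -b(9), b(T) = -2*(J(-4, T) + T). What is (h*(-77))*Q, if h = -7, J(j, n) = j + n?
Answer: 15092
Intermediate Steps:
b(T) = 8 - 4*T (b(T) = -2*((-4 + T) + T) = -2*(-4 + 2*T) = 8 - 4*T)
Q = 28 (Q = -(8 - 4*9) = -(8 - 36) = -1*(-28) = 28)
(h*(-77))*Q = -7*(-77)*28 = 539*28 = 15092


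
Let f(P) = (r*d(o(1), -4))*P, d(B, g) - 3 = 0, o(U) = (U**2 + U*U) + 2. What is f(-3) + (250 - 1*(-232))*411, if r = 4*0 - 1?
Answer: 198111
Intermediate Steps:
r = -1 (r = 0 - 1 = -1)
o(U) = 2 + 2*U**2 (o(U) = (U**2 + U**2) + 2 = 2*U**2 + 2 = 2 + 2*U**2)
d(B, g) = 3 (d(B, g) = 3 + 0 = 3)
f(P) = -3*P (f(P) = (-1*3)*P = -3*P)
f(-3) + (250 - 1*(-232))*411 = -3*(-3) + (250 - 1*(-232))*411 = 9 + (250 + 232)*411 = 9 + 482*411 = 9 + 198102 = 198111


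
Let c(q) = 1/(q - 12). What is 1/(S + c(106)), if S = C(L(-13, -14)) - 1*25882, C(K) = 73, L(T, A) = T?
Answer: -94/2426045 ≈ -3.8746e-5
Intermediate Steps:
c(q) = 1/(-12 + q)
S = -25809 (S = 73 - 1*25882 = 73 - 25882 = -25809)
1/(S + c(106)) = 1/(-25809 + 1/(-12 + 106)) = 1/(-25809 + 1/94) = 1/(-2426045/94) = -94/2426045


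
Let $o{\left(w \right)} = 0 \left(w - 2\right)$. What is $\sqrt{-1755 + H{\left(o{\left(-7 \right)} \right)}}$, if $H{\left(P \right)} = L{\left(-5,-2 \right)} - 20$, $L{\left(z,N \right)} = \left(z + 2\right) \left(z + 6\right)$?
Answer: $i \sqrt{1778} \approx 42.166 i$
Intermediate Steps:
$o{\left(w \right)} = 0$ ($o{\left(w \right)} = 0 \left(-2 + w\right) = 0$)
$L{\left(z,N \right)} = \left(2 + z\right) \left(6 + z\right)$
$H{\left(P \right)} = -23$ ($H{\left(P \right)} = \left(12 + \left(-5\right)^{2} + 8 \left(-5\right)\right) - 20 = \left(12 + 25 - 40\right) - 20 = -3 - 20 = -23$)
$\sqrt{-1755 + H{\left(o{\left(-7 \right)} \right)}} = \sqrt{-1755 - 23} = \sqrt{-1778} = i \sqrt{1778}$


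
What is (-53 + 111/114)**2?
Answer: 3908529/1444 ≈ 2706.7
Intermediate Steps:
(-53 + 111/114)**2 = (-53 + 111*(1/114))**2 = (-53 + 37/38)**2 = (-1977/38)**2 = 3908529/1444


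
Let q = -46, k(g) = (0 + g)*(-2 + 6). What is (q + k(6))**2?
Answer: 484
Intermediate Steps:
k(g) = 4*g (k(g) = g*4 = 4*g)
(q + k(6))**2 = (-46 + 4*6)**2 = (-46 + 24)**2 = (-22)**2 = 484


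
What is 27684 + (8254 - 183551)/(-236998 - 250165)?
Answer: 13486795789/487163 ≈ 27684.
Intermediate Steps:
27684 + (8254 - 183551)/(-236998 - 250165) = 27684 - 175297/(-487163) = 27684 - 175297*(-1/487163) = 27684 + 175297/487163 = 13486795789/487163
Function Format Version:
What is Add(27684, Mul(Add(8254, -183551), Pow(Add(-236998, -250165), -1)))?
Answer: Rational(13486795789, 487163) ≈ 27684.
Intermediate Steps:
Add(27684, Mul(Add(8254, -183551), Pow(Add(-236998, -250165), -1))) = Add(27684, Mul(-175297, Pow(-487163, -1))) = Add(27684, Mul(-175297, Rational(-1, 487163))) = Add(27684, Rational(175297, 487163)) = Rational(13486795789, 487163)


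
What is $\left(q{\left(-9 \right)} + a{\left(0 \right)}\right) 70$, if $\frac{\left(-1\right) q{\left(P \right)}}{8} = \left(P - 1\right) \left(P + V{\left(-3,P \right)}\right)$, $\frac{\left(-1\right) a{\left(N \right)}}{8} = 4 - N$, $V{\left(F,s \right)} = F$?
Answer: $-69440$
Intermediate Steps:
$a{\left(N \right)} = -32 + 8 N$ ($a{\left(N \right)} = - 8 \left(4 - N\right) = -32 + 8 N$)
$q{\left(P \right)} = - 8 \left(-1 + P\right) \left(-3 + P\right)$ ($q{\left(P \right)} = - 8 \left(P - 1\right) \left(P - 3\right) = - 8 \left(-1 + P\right) \left(-3 + P\right)$)
$\left(q{\left(-9 \right)} + a{\left(0 \right)}\right) 70 = \left(\left(-24 - 8 \left(-9\right)^{2} + 32 \left(-9\right)\right) + \left(-32 + 8 \cdot 0\right)\right) 70 = \left(\left(-24 - 648 - 288\right) + \left(-32 + 0\right)\right) 70 = \left(\left(-24 - 648 - 288\right) - 32\right) 70 = \left(-960 - 32\right) 70 = \left(-992\right) 70 = -69440$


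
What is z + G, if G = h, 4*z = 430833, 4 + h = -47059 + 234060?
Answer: 1178821/4 ≈ 2.9471e+5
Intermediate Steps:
h = 186997 (h = -4 + (-47059 + 234060) = -4 + 187001 = 186997)
z = 430833/4 (z = (¼)*430833 = 430833/4 ≈ 1.0771e+5)
G = 186997
z + G = 430833/4 + 186997 = 1178821/4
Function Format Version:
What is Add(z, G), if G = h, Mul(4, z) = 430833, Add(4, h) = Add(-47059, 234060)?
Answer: Rational(1178821, 4) ≈ 2.9471e+5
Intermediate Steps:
h = 186997 (h = Add(-4, Add(-47059, 234060)) = Add(-4, 187001) = 186997)
z = Rational(430833, 4) (z = Mul(Rational(1, 4), 430833) = Rational(430833, 4) ≈ 1.0771e+5)
G = 186997
Add(z, G) = Add(Rational(430833, 4), 186997) = Rational(1178821, 4)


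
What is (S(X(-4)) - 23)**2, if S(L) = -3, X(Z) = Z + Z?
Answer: 676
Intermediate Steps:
X(Z) = 2*Z
(S(X(-4)) - 23)**2 = (-3 - 23)**2 = (-26)**2 = 676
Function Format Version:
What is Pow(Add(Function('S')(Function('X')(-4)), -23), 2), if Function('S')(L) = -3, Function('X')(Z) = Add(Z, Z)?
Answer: 676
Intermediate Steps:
Function('X')(Z) = Mul(2, Z)
Pow(Add(Function('S')(Function('X')(-4)), -23), 2) = Pow(Add(-3, -23), 2) = Pow(-26, 2) = 676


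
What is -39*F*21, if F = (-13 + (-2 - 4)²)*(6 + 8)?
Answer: -263718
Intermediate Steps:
F = 322 (F = (-13 + (-6)²)*14 = (-13 + 36)*14 = 23*14 = 322)
-39*F*21 = -39*322*21 = -12558*21 = -263718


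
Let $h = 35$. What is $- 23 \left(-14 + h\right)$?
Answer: $-483$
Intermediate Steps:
$- 23 \left(-14 + h\right) = - 23 \left(-14 + 35\right) = \left(-23\right) 21 = -483$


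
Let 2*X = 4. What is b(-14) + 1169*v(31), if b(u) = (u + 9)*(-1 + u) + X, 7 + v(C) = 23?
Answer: 18781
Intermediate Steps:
X = 2 (X = (½)*4 = 2)
v(C) = 16 (v(C) = -7 + 23 = 16)
b(u) = 2 + (-1 + u)*(9 + u) (b(u) = (u + 9)*(-1 + u) + 2 = (9 + u)*(-1 + u) + 2 = (-1 + u)*(9 + u) + 2 = 2 + (-1 + u)*(9 + u))
b(-14) + 1169*v(31) = (-7 + (-14)² + 8*(-14)) + 1169*16 = (-7 + 196 - 112) + 18704 = 77 + 18704 = 18781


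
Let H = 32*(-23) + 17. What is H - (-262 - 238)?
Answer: -219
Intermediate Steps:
H = -719 (H = -736 + 17 = -719)
H - (-262 - 238) = -719 - (-262 - 238) = -719 - 1*(-500) = -719 + 500 = -219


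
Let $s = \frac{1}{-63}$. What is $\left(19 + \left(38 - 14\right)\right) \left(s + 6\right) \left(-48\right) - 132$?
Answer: $- \frac{262148}{21} \approx -12483.0$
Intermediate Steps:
$s = - \frac{1}{63} \approx -0.015873$
$\left(19 + \left(38 - 14\right)\right) \left(s + 6\right) \left(-48\right) - 132 = \left(19 + \left(38 - 14\right)\right) \left(- \frac{1}{63} + 6\right) \left(-48\right) - 132 = \left(19 + 24\right) \frac{377}{63} \left(-48\right) - 132 = 43 \cdot \frac{377}{63} \left(-48\right) - 132 = \frac{16211}{63} \left(-48\right) - 132 = - \frac{259376}{21} - 132 = - \frac{262148}{21}$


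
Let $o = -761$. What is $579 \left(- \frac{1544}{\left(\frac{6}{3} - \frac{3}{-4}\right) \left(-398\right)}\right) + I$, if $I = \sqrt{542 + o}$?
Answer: $\frac{1787952}{2189} + i \sqrt{219} \approx 816.79 + 14.799 i$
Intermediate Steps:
$I = i \sqrt{219}$ ($I = \sqrt{542 - 761} = \sqrt{-219} = i \sqrt{219} \approx 14.799 i$)
$579 \left(- \frac{1544}{\left(\frac{6}{3} - \frac{3}{-4}\right) \left(-398\right)}\right) + I = 579 \left(- \frac{1544}{\left(\frac{6}{3} - \frac{3}{-4}\right) \left(-398\right)}\right) + i \sqrt{219} = 579 \left(- \frac{1544}{\left(6 \cdot \frac{1}{3} - - \frac{3}{4}\right) \left(-398\right)}\right) + i \sqrt{219} = 579 \left(- \frac{1544}{\left(2 + \frac{3}{4}\right) \left(-398\right)}\right) + i \sqrt{219} = 579 \left(- \frac{1544}{\frac{11}{4} \left(-398\right)}\right) + i \sqrt{219} = 579 \left(- \frac{1544}{- \frac{2189}{2}}\right) + i \sqrt{219} = 579 \left(\left(-1544\right) \left(- \frac{2}{2189}\right)\right) + i \sqrt{219} = 579 \cdot \frac{3088}{2189} + i \sqrt{219} = \frac{1787952}{2189} + i \sqrt{219}$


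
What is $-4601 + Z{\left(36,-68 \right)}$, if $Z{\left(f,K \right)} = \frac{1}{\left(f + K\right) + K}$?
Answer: $- \frac{460101}{100} \approx -4601.0$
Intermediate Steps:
$Z{\left(f,K \right)} = \frac{1}{f + 2 K}$ ($Z{\left(f,K \right)} = \frac{1}{\left(K + f\right) + K} = \frac{1}{f + 2 K}$)
$-4601 + Z{\left(36,-68 \right)} = -4601 + \frac{1}{36 + 2 \left(-68\right)} = -4601 + \frac{1}{36 - 136} = -4601 + \frac{1}{-100} = -4601 - \frac{1}{100} = - \frac{460101}{100}$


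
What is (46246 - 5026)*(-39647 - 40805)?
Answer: -3316231440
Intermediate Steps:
(46246 - 5026)*(-39647 - 40805) = 41220*(-80452) = -3316231440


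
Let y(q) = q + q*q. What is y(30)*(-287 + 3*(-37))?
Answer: -370140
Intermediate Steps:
y(q) = q + q²
y(30)*(-287 + 3*(-37)) = (30*(1 + 30))*(-287 + 3*(-37)) = (30*31)*(-287 - 111) = 930*(-398) = -370140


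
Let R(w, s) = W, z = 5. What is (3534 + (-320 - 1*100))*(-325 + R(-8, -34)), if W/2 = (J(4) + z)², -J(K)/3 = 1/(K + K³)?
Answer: -993102867/1156 ≈ -8.5909e+5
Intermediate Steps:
J(K) = -3/(K + K³)
W = 113569/2312 (W = 2*(-3/(4 + 4³) + 5)² = 2*(-3/(4 + 64) + 5)² = 2*(-3/68 + 5)² = 2*(337/68)² = 2*(113569/4624) = 113569/2312 ≈ 49.122)
R(w, s) = 113569/2312
(3534 + (-320 - 1*100))*(-325 + R(-8, -34)) = (3534 + (-320 - 1*100))*(-325 + 113569/2312) = (3534 + (-320 - 100))*(-637831/2312) = (3534 - 420)*(-637831/2312) = 3114*(-637831/2312) = -993102867/1156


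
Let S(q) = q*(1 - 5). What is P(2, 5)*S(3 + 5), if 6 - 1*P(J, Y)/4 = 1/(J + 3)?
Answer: -3712/5 ≈ -742.40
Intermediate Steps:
S(q) = -4*q (S(q) = q*(-4) = -4*q)
P(J, Y) = 24 - 4/(3 + J) (P(J, Y) = 24 - 4/(J + 3) = 24 - 4/(3 + J))
P(2, 5)*S(3 + 5) = (4*(17 + 6*2)/(3 + 2))*(-4*(3 + 5)) = (4*(17 + 12)/5)*(-4*8) = (4*(⅕)*29)*(-32) = (116/5)*(-32) = -3712/5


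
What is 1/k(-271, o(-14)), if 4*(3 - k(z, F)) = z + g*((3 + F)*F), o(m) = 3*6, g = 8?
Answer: -4/2741 ≈ -0.0014593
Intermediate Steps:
o(m) = 18
k(z, F) = 3 - z/4 - 2*F*(3 + F) (k(z, F) = 3 - (z + 8*((3 + F)*F))/4 = 3 - (z + 8*(F*(3 + F)))/4 = 3 - (z + 8*F*(3 + F))/4 = 3 + (-z/4 - 2*F*(3 + F)) = 3 - z/4 - 2*F*(3 + F))
1/k(-271, o(-14)) = 1/(3 - 6*18 - 2*18² - ¼*(-271)) = 1/(3 - 108 - 2*324 + 271/4) = 1/(3 - 108 - 648 + 271/4) = 1/(-2741/4) = -4/2741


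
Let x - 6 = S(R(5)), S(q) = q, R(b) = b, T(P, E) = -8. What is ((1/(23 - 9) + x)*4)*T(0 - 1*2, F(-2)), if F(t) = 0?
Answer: -2480/7 ≈ -354.29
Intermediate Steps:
x = 11 (x = 6 + 5 = 11)
((1/(23 - 9) + x)*4)*T(0 - 1*2, F(-2)) = ((1/(23 - 9) + 11)*4)*(-8) = ((1/14 + 11)*4)*(-8) = ((155/14)*4)*(-8) = (310/7)*(-8) = -2480/7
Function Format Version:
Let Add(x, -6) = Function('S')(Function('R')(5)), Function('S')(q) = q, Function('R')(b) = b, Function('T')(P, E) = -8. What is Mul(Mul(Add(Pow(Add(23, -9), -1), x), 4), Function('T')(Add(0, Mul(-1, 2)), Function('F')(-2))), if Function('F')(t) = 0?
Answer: Rational(-2480, 7) ≈ -354.29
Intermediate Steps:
x = 11 (x = Add(6, 5) = 11)
Mul(Mul(Add(Pow(Add(23, -9), -1), x), 4), Function('T')(Add(0, Mul(-1, 2)), Function('F')(-2))) = Mul(Mul(Add(Pow(Add(23, -9), -1), 11), 4), -8) = Mul(Mul(Add(Pow(14, -1), 11), 4), -8) = Mul(Mul(Add(Rational(1, 14), 11), 4), -8) = Mul(Mul(Rational(155, 14), 4), -8) = Mul(Rational(310, 7), -8) = Rational(-2480, 7)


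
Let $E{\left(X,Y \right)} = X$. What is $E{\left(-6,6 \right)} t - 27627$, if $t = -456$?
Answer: $-24891$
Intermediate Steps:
$E{\left(-6,6 \right)} t - 27627 = \left(-6\right) \left(-456\right) - 27627 = 2736 - 27627 = -24891$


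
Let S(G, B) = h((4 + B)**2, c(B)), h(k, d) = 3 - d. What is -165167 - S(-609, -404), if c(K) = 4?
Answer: -165166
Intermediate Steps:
S(G, B) = -1 (S(G, B) = 3 - 1*4 = 3 - 4 = -1)
-165167 - S(-609, -404) = -165167 - 1*(-1) = -165167 + 1 = -165166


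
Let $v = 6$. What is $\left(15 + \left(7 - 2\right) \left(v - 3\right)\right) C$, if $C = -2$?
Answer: $-60$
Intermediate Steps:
$\left(15 + \left(7 - 2\right) \left(v - 3\right)\right) C = \left(15 + \left(7 - 2\right) \left(6 - 3\right)\right) \left(-2\right) = \left(15 + 5 \cdot 3\right) \left(-2\right) = \left(15 + 15\right) \left(-2\right) = 30 \left(-2\right) = -60$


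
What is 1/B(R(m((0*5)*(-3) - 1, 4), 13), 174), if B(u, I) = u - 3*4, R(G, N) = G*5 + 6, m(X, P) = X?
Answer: -1/11 ≈ -0.090909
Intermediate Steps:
R(G, N) = 6 + 5*G (R(G, N) = 5*G + 6 = 6 + 5*G)
B(u, I) = -12 + u (B(u, I) = u - 12 = -12 + u)
1/B(R(m((0*5)*(-3) - 1, 4), 13), 174) = 1/(-12 + (6 + 5*((0*5)*(-3) - 1))) = 1/(-12 + (6 + 5*(0*(-3) - 1))) = 1/(-12 + (6 + 5*(0 - 1))) = 1/(-12 + (6 + 5*(-1))) = 1/(-12 + (6 - 5)) = 1/(-12 + 1) = 1/(-11) = -1/11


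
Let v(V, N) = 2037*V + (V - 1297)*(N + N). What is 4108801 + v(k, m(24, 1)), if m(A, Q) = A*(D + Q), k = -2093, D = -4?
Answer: 333520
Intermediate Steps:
m(A, Q) = A*(-4 + Q)
v(V, N) = 2037*V + 2*N*(-1297 + V) (v(V, N) = 2037*V + (-1297 + V)*(2*N) = 2037*V + 2*N*(-1297 + V))
4108801 + v(k, m(24, 1)) = 4108801 + (-62256*(-4 + 1) + 2037*(-2093) + 2*(24*(-4 + 1))*(-2093)) = 4108801 + (-62256*(-3) - 4263441 + 2*(24*(-3))*(-2093)) = 4108801 + (-2594*(-72) - 4263441 + 2*(-72)*(-2093)) = 4108801 + (186768 - 4263441 + 301392) = 4108801 - 3775281 = 333520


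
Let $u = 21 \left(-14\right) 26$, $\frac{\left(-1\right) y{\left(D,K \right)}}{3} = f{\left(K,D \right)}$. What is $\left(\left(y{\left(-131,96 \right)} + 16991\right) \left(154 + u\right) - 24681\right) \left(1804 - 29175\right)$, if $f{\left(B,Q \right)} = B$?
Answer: $3424937363021$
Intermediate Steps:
$y{\left(D,K \right)} = - 3 K$
$u = -7644$ ($u = \left(-294\right) 26 = -7644$)
$\left(\left(y{\left(-131,96 \right)} + 16991\right) \left(154 + u\right) - 24681\right) \left(1804 - 29175\right) = \left(\left(\left(-3\right) 96 + 16991\right) \left(154 - 7644\right) - 24681\right) \left(1804 - 29175\right) = \left(\left(-288 + 16991\right) \left(-7490\right) - 24681\right) \left(-27371\right) = \left(16703 \left(-7490\right) - 24681\right) \left(-27371\right) = \left(-125105470 - 24681\right) \left(-27371\right) = \left(-125130151\right) \left(-27371\right) = 3424937363021$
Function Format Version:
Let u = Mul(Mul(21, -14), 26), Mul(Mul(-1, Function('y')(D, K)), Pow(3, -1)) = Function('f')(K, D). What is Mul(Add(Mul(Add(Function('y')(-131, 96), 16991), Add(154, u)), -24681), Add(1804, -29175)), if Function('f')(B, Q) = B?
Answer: 3424937363021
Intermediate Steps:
Function('y')(D, K) = Mul(-3, K)
u = -7644 (u = Mul(-294, 26) = -7644)
Mul(Add(Mul(Add(Function('y')(-131, 96), 16991), Add(154, u)), -24681), Add(1804, -29175)) = Mul(Add(Mul(Add(Mul(-3, 96), 16991), Add(154, -7644)), -24681), Add(1804, -29175)) = Mul(Add(Mul(Add(-288, 16991), -7490), -24681), -27371) = Mul(Add(Mul(16703, -7490), -24681), -27371) = Mul(Add(-125105470, -24681), -27371) = Mul(-125130151, -27371) = 3424937363021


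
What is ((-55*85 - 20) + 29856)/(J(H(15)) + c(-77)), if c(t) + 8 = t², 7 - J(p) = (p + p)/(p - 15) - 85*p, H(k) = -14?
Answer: 729669/137374 ≈ 5.3116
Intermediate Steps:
J(p) = 7 + 85*p - 2*p/(-15 + p) (J(p) = 7 - ((p + p)/(p - 15) - 85*p) = 7 - ((2*p)/(-15 + p) - 85*p) = 7 - (2*p/(-15 + p) - 85*p) = 7 - (-85*p + 2*p/(-15 + p)) = 7 + (85*p - 2*p/(-15 + p)) = 7 + 85*p - 2*p/(-15 + p))
c(t) = -8 + t²
((-55*85 - 20) + 29856)/(J(H(15)) + c(-77)) = ((-55*85 - 20) + 29856)/(5*(-21 - 254*(-14) + 17*(-14)²)/(-15 - 14) + (-8 + (-77)²)) = ((-4675 - 20) + 29856)/(5*(-21 + 3556 + 17*196)/(-29) + (-8 + 5929)) = (-4695 + 29856)/(5*(-1/29)*(-21 + 3556 + 3332) + 5921) = 25161/(5*(-1/29)*6867 + 5921) = 25161/(-34335/29 + 5921) = 25161/(137374/29) = 25161*(29/137374) = 729669/137374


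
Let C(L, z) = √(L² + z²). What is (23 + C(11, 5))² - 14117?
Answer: -13442 + 46*√146 ≈ -12886.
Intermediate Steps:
(23 + C(11, 5))² - 14117 = (23 + √(11² + 5²))² - 14117 = (23 + √(121 + 25))² - 14117 = (23 + √146)² - 14117 = -14117 + (23 + √146)²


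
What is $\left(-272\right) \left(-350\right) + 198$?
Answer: $95398$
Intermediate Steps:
$\left(-272\right) \left(-350\right) + 198 = 95200 + 198 = 95398$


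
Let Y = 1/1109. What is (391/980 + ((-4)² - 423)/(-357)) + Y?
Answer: 85355369/55427820 ≈ 1.5399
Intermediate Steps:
Y = 1/1109 ≈ 0.00090171
(391/980 + ((-4)² - 423)/(-357)) + Y = (391/980 + ((-4)² - 423)/(-357)) + 1/1109 = (391*(1/980) + (16 - 423)*(-1/357)) + 1/1109 = (391/980 - 407*(-1/357)) + 1/1109 = (391/980 + 407/357) + 1/1109 = 76921/49980 + 1/1109 = 85355369/55427820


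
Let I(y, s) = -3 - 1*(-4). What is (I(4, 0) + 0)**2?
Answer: 1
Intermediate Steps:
I(y, s) = 1 (I(y, s) = -3 + 4 = 1)
(I(4, 0) + 0)**2 = (1 + 0)**2 = 1**2 = 1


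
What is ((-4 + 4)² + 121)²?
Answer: 14641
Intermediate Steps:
((-4 + 4)² + 121)² = (0² + 121)² = (0 + 121)² = 121² = 14641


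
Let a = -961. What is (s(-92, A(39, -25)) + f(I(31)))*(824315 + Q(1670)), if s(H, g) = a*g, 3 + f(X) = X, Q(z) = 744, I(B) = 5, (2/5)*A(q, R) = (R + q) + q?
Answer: -210110349999/2 ≈ -1.0506e+11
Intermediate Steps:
A(q, R) = 5*q + 5*R/2 (A(q, R) = 5*((R + q) + q)/2 = 5*(R + 2*q)/2 = 5*q + 5*R/2)
f(X) = -3 + X
s(H, g) = -961*g
(s(-92, A(39, -25)) + f(I(31)))*(824315 + Q(1670)) = (-961*(5*39 + (5/2)*(-25)) + (-3 + 5))*(824315 + 744) = (-961*(195 - 125/2) + 2)*825059 = (-961*265/2 + 2)*825059 = (-254665/2 + 2)*825059 = -254661/2*825059 = -210110349999/2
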